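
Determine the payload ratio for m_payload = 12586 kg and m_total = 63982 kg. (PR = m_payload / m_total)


PR = 12586 / 63982 = 0.1967

0.1967


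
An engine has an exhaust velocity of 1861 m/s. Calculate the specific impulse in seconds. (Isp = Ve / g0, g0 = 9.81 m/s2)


Isp = Ve / g0 = 1861 / 9.81 = 189.7 s

189.7 s


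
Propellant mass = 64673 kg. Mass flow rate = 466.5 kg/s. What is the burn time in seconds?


tb = 64673 / 466.5 = 138.6 s

138.6 s


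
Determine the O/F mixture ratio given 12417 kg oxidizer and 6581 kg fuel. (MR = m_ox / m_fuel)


MR = 12417 / 6581 = 1.89

1.89


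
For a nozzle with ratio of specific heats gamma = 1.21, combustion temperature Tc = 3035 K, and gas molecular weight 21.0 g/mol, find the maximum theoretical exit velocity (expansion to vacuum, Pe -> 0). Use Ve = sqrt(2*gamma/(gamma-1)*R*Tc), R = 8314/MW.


R = 8314 / 21.0 = 395.9 J/(kg.K)
Ve = sqrt(2 * 1.21 / (1.21 - 1) * 395.9 * 3035) = 3721 m/s

3721 m/s


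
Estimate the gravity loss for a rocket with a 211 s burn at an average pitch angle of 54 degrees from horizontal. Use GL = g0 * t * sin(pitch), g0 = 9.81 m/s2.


GL = 9.81 * 211 * sin(54 deg) = 1675 m/s

1675 m/s


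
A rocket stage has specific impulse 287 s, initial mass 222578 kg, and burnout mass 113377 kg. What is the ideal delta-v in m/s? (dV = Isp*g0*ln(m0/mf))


Ve = 287 * 9.81 = 2815.47 m/s
dV = 2815.47 * ln(222578/113377) = 1899 m/s

1899 m/s


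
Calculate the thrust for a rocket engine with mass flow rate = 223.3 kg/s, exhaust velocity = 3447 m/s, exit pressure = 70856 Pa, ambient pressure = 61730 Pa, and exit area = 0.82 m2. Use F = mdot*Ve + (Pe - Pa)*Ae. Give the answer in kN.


F = 223.3 * 3447 + (70856 - 61730) * 0.82 = 777198.0 N = 777.2 kN

777.2 kN


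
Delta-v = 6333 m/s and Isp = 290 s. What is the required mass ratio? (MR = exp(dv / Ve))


Ve = 290 * 9.81 = 2844.9 m/s
MR = exp(6333 / 2844.9) = 9.264

9.264


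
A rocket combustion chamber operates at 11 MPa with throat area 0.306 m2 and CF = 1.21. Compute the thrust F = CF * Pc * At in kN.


F = 1.21 * 11e6 * 0.306 = 4.0729e+06 N = 4072.9 kN

4072.9 kN


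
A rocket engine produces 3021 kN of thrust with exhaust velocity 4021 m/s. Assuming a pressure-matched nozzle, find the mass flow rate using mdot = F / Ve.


mdot = F / Ve = 3021000 / 4021 = 751.3 kg/s

751.3 kg/s


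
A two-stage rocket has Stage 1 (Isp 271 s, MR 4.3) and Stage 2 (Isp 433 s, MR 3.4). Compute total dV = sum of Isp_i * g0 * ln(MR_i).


dV1 = 271 * 9.81 * ln(4.3) = 3877.7 m/s
dV2 = 433 * 9.81 * ln(3.4) = 5198.3 m/s
Total dV = 3877.7 + 5198.3 = 9076.0 m/s ~ 9076 m/s

9076 m/s


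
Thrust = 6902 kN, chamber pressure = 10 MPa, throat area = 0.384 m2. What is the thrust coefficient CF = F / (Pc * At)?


CF = 6902000 / (10e6 * 0.384) = 1.8

1.8


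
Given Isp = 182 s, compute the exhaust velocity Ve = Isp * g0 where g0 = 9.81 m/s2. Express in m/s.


Ve = Isp * g0 = 182 * 9.81 = 1785.4 m/s

1785.4 m/s


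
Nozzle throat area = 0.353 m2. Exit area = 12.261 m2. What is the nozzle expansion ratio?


AR = 12.261 / 0.353 = 34.7

34.7


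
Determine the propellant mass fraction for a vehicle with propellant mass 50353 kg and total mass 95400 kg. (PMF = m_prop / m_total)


PMF = 50353 / 95400 = 0.528

0.528


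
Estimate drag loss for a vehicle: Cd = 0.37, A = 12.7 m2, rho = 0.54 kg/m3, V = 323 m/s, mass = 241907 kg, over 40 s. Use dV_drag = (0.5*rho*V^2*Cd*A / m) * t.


D = 0.5 * 0.54 * 323^2 * 0.37 * 12.7 = 132365.33 N
a = 132365.33 / 241907 = 0.5472 m/s2
dV = 0.5472 * 40 = 21.9 m/s

21.9 m/s


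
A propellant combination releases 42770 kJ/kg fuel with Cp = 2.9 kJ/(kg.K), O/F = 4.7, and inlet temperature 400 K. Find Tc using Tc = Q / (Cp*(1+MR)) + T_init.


Tc = 42770 / (2.9 * (1 + 4.7)) + 400 = 2987 K

2987 K


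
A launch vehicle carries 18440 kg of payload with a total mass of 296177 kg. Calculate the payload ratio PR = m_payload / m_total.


PR = 18440 / 296177 = 0.0623

0.0623


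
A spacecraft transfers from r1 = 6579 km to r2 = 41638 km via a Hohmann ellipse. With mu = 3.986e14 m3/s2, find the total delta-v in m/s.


V1 = sqrt(mu/r1) = 7783.75 m/s
dV1 = V1*(sqrt(2*r2/(r1+r2)) - 1) = 2445.61 m/s
V2 = sqrt(mu/r2) = 3094.02 m/s
dV2 = V2*(1 - sqrt(2*r1/(r1+r2))) = 1477.74 m/s
Total dV = 3923 m/s

3923 m/s


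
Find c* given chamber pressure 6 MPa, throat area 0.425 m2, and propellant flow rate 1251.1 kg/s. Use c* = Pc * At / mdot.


c* = 6e6 * 0.425 / 1251.1 = 2038 m/s

2038 m/s


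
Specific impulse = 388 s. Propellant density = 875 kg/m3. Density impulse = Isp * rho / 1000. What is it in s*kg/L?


rho*Isp = 388 * 875 / 1000 = 340 s*kg/L

340 s*kg/L


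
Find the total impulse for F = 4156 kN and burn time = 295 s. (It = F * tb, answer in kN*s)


It = 4156 * 295 = 1226020 kN*s

1226020 kN*s


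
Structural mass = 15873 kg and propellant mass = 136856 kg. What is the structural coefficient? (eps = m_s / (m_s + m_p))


eps = 15873 / (15873 + 136856) = 0.1039

0.1039


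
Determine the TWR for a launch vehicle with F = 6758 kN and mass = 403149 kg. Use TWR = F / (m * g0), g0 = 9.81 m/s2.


TWR = 6758000 / (403149 * 9.81) = 1.71

1.71


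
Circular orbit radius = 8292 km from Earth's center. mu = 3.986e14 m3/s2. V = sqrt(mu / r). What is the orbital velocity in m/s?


V = sqrt(3.986e14 / 8292000) = 6933 m/s

6933 m/s


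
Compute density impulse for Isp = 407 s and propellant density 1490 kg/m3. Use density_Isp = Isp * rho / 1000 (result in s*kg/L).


rho*Isp = 407 * 1490 / 1000 = 606 s*kg/L

606 s*kg/L


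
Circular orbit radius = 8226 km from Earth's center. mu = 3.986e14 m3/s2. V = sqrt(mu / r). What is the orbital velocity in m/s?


V = sqrt(3.986e14 / 8226000) = 6961 m/s

6961 m/s


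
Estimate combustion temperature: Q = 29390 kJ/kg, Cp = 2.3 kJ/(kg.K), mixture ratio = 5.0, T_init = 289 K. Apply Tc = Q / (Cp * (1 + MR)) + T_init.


Tc = 29390 / (2.3 * (1 + 5.0)) + 289 = 2419 K

2419 K


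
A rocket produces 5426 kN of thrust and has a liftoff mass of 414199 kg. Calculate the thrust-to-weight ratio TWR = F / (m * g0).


TWR = 5426000 / (414199 * 9.81) = 1.34

1.34


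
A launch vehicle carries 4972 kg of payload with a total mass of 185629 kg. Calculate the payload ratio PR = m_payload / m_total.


PR = 4972 / 185629 = 0.0268

0.0268


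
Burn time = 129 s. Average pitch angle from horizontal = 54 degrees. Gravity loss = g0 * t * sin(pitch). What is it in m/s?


GL = 9.81 * 129 * sin(54 deg) = 1024 m/s

1024 m/s


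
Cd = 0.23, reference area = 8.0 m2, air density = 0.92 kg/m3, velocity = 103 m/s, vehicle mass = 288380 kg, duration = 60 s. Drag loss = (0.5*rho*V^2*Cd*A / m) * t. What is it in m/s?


D = 0.5 * 0.92 * 103^2 * 0.23 * 8.0 = 8979.46 N
a = 8979.46 / 288380 = 0.0311 m/s2
dV = 0.0311 * 60 = 1.9 m/s

1.9 m/s


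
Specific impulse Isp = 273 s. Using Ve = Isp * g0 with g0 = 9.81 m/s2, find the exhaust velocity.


Ve = Isp * g0 = 273 * 9.81 = 2678.1 m/s

2678.1 m/s


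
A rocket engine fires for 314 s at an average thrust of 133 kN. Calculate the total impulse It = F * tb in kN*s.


It = 133 * 314 = 41762 kN*s

41762 kN*s


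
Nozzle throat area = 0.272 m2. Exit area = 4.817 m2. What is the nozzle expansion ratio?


AR = 4.817 / 0.272 = 17.7

17.7


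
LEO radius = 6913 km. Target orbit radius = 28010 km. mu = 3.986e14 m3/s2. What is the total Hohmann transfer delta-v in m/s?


V1 = sqrt(mu/r1) = 7593.38 m/s
dV1 = V1*(sqrt(2*r2/(r1+r2)) - 1) = 2023.87 m/s
V2 = sqrt(mu/r2) = 3772.35 m/s
dV2 = V2*(1 - sqrt(2*r1/(r1+r2))) = 1398.77 m/s
Total dV = 3423 m/s

3423 m/s


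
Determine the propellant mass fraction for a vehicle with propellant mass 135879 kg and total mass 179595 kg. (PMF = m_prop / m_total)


PMF = 135879 / 179595 = 0.757

0.757


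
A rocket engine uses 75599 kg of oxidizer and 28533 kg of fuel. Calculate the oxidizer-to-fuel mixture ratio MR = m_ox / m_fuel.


MR = 75599 / 28533 = 2.65

2.65


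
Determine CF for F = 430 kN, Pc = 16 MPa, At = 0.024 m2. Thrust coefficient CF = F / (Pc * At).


CF = 430000 / (16e6 * 0.024) = 1.12

1.12


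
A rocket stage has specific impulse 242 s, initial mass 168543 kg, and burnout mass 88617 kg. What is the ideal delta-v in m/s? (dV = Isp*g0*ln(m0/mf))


Ve = 242 * 9.81 = 2374.02 m/s
dV = 2374.02 * ln(168543/88617) = 1526 m/s

1526 m/s


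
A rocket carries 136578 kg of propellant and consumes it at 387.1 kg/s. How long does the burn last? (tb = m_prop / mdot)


tb = 136578 / 387.1 = 352.8 s

352.8 s


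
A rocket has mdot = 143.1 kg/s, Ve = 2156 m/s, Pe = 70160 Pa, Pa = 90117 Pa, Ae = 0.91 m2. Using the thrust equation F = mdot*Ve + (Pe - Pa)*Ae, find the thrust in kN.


F = 143.1 * 2156 + (70160 - 90117) * 0.91 = 290363.0 N = 290.4 kN

290.4 kN


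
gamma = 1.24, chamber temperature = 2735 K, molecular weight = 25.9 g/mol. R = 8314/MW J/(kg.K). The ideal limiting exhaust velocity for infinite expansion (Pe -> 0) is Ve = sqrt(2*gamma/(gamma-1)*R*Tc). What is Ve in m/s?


R = 8314 / 25.9 = 321.0 J/(kg.K)
Ve = sqrt(2 * 1.24 / (1.24 - 1) * 321.0 * 2735) = 3012 m/s

3012 m/s


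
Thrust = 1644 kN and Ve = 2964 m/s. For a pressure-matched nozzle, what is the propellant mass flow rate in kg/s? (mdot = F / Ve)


mdot = F / Ve = 1644000 / 2964 = 554.7 kg/s

554.7 kg/s


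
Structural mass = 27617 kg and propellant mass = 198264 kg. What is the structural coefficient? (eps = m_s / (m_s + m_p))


eps = 27617 / (27617 + 198264) = 0.1223

0.1223


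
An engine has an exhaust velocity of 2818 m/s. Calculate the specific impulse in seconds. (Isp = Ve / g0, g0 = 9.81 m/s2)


Isp = Ve / g0 = 2818 / 9.81 = 287.3 s

287.3 s


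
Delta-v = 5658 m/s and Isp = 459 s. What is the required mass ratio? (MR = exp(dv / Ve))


Ve = 459 * 9.81 = 4502.79 m/s
MR = exp(5658 / 4502.79) = 3.513

3.513


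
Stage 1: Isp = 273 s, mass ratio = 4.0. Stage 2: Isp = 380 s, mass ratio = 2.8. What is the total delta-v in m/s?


dV1 = 273 * 9.81 * ln(4.0) = 3712.7 m/s
dV2 = 380 * 9.81 * ln(2.8) = 3838.2 m/s
Total dV = 3712.7 + 3838.2 = 7550.9 m/s ~ 7551 m/s

7551 m/s


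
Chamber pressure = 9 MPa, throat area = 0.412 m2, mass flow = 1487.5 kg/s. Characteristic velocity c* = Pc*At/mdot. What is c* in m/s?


c* = 9e6 * 0.412 / 1487.5 = 2493 m/s

2493 m/s


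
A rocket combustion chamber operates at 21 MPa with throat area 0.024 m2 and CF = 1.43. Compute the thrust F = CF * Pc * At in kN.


F = 1.43 * 21e6 * 0.024 = 720720.0 N = 720.7 kN

720.7 kN


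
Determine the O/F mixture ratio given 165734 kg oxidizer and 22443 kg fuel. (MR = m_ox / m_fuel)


MR = 165734 / 22443 = 7.38

7.38


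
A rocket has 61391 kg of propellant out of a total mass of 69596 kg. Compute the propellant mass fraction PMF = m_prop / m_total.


PMF = 61391 / 69596 = 0.882

0.882


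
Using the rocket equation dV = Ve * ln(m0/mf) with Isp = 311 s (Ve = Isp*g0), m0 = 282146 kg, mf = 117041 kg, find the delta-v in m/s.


Ve = 311 * 9.81 = 3050.91 m/s
dV = 3050.91 * ln(282146/117041) = 2684 m/s

2684 m/s


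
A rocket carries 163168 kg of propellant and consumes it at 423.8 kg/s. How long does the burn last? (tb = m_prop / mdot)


tb = 163168 / 423.8 = 385.0 s

385.0 s


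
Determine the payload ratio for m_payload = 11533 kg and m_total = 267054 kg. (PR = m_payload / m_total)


PR = 11533 / 267054 = 0.0432

0.0432


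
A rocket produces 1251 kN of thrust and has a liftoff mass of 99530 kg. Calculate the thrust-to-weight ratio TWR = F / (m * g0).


TWR = 1251000 / (99530 * 9.81) = 1.28

1.28


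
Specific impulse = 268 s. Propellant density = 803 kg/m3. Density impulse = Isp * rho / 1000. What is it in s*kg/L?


rho*Isp = 268 * 803 / 1000 = 215 s*kg/L

215 s*kg/L


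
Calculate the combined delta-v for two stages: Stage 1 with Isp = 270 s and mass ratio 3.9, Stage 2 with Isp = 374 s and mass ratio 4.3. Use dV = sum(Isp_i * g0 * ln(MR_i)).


dV1 = 270 * 9.81 * ln(3.9) = 3604.8 m/s
dV2 = 374 * 9.81 * ln(4.3) = 5351.6 m/s
Total dV = 3604.8 + 5351.6 = 8956.4 m/s ~ 8956 m/s

8956 m/s


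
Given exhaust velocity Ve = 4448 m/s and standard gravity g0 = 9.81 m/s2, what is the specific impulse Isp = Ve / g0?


Isp = Ve / g0 = 4448 / 9.81 = 453.4 s

453.4 s


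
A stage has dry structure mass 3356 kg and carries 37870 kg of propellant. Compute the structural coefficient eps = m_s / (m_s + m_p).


eps = 3356 / (3356 + 37870) = 0.0814

0.0814


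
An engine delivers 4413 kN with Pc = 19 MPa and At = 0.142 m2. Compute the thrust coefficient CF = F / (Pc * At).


CF = 4413000 / (19e6 * 0.142) = 1.64

1.64


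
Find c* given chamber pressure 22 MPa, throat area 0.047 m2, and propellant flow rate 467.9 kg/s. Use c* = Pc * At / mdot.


c* = 22e6 * 0.047 / 467.9 = 2210 m/s

2210 m/s


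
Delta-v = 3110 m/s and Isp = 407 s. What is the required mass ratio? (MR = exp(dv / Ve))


Ve = 407 * 9.81 = 3992.67 m/s
MR = exp(3110 / 3992.67) = 2.179

2.179


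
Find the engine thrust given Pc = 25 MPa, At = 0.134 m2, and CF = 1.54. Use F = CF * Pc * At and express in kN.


F = 1.54 * 25e6 * 0.134 = 5.1590e+06 N = 5159.0 kN

5159.0 kN


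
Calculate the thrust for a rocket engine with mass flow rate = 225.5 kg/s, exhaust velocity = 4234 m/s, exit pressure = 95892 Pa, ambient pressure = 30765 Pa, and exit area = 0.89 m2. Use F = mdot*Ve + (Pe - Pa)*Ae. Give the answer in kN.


F = 225.5 * 4234 + (95892 - 30765) * 0.89 = 1.0127e+06 N = 1012.7 kN

1012.7 kN


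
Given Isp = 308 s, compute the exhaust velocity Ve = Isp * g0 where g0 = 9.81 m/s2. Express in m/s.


Ve = Isp * g0 = 308 * 9.81 = 3021.5 m/s

3021.5 m/s


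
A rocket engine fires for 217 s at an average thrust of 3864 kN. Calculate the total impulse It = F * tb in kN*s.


It = 3864 * 217 = 838488 kN*s

838488 kN*s


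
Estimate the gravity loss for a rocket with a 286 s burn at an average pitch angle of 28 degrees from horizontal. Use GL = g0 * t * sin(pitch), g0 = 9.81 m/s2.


GL = 9.81 * 286 * sin(28 deg) = 1317 m/s

1317 m/s


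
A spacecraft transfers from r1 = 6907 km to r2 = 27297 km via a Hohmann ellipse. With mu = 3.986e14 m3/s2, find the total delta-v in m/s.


V1 = sqrt(mu/r1) = 7596.68 m/s
dV1 = V1*(sqrt(2*r2/(r1+r2)) - 1) = 2000.81 m/s
V2 = sqrt(mu/r2) = 3821.3 m/s
dV2 = V2*(1 - sqrt(2*r1/(r1+r2))) = 1392.83 m/s
Total dV = 3394 m/s

3394 m/s


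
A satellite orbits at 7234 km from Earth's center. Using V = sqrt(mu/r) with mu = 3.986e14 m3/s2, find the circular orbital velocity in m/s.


V = sqrt(3.986e14 / 7234000) = 7423 m/s

7423 m/s


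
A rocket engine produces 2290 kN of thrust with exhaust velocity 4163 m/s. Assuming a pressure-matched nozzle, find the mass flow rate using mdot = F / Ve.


mdot = F / Ve = 2290000 / 4163 = 550.1 kg/s

550.1 kg/s


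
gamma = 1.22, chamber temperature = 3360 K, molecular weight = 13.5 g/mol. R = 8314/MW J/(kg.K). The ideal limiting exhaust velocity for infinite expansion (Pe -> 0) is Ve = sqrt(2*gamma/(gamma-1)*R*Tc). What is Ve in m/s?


R = 8314 / 13.5 = 615.85 J/(kg.K)
Ve = sqrt(2 * 1.22 / (1.22 - 1) * 615.85 * 3360) = 4791 m/s

4791 m/s


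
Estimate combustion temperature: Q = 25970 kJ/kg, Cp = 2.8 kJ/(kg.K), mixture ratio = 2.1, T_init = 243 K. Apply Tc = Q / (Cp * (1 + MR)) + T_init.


Tc = 25970 / (2.8 * (1 + 2.1)) + 243 = 3235 K

3235 K


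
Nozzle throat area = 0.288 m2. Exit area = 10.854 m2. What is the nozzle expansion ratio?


AR = 10.854 / 0.288 = 37.7

37.7


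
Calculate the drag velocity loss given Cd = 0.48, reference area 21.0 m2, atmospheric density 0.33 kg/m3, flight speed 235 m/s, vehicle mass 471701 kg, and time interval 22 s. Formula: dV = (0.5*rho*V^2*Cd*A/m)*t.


D = 0.5 * 0.33 * 235^2 * 0.48 * 21.0 = 91850.22 N
a = 91850.22 / 471701 = 0.1947 m/s2
dV = 0.1947 * 22 = 4.3 m/s

4.3 m/s


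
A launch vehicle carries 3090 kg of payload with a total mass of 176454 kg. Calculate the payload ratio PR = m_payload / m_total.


PR = 3090 / 176454 = 0.0175

0.0175


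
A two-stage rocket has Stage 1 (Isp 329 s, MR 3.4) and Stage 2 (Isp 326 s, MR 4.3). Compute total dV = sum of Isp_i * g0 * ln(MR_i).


dV1 = 329 * 9.81 * ln(3.4) = 3949.7 m/s
dV2 = 326 * 9.81 * ln(4.3) = 4664.7 m/s
Total dV = 3949.7 + 4664.7 = 8614.4 m/s ~ 8614 m/s

8614 m/s


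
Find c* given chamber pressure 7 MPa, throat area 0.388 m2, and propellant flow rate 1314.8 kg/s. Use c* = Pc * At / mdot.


c* = 7e6 * 0.388 / 1314.8 = 2066 m/s

2066 m/s


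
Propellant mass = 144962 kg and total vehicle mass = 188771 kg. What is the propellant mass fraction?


PMF = 144962 / 188771 = 0.768

0.768


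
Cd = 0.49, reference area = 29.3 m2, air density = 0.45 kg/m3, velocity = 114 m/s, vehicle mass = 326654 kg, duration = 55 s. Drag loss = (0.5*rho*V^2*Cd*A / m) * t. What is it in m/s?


D = 0.5 * 0.45 * 114^2 * 0.49 * 29.3 = 41981.3 N
a = 41981.3 / 326654 = 0.1285 m/s2
dV = 0.1285 * 55 = 7.1 m/s

7.1 m/s


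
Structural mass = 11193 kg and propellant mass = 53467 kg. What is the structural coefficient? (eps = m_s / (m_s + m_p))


eps = 11193 / (11193 + 53467) = 0.1731

0.1731


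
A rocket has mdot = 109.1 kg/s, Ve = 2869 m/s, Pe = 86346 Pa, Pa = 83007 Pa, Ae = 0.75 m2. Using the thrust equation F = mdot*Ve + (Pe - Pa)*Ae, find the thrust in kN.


F = 109.1 * 2869 + (86346 - 83007) * 0.75 = 315512.0 N = 315.5 kN

315.5 kN


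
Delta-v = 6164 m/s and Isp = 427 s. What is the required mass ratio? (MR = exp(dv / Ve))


Ve = 427 * 9.81 = 4188.87 m/s
MR = exp(6164 / 4188.87) = 4.356

4.356


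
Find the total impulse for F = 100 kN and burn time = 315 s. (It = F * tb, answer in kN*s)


It = 100 * 315 = 31500 kN*s

31500 kN*s


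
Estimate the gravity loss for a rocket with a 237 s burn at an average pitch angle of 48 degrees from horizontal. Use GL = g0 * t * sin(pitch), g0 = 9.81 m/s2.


GL = 9.81 * 237 * sin(48 deg) = 1728 m/s

1728 m/s


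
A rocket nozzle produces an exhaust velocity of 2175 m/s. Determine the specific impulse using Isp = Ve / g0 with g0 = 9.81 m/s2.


Isp = Ve / g0 = 2175 / 9.81 = 221.7 s

221.7 s


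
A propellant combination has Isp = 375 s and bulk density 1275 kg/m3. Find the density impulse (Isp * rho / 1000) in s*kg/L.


rho*Isp = 375 * 1275 / 1000 = 478 s*kg/L

478 s*kg/L


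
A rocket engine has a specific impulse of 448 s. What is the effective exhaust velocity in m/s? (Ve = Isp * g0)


Ve = Isp * g0 = 448 * 9.81 = 4394.9 m/s

4394.9 m/s


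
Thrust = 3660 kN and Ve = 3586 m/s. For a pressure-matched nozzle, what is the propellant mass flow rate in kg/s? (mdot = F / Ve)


mdot = F / Ve = 3660000 / 3586 = 1020.6 kg/s

1020.6 kg/s


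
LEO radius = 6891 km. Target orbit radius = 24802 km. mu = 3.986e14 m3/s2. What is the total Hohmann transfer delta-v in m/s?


V1 = sqrt(mu/r1) = 7605.5 m/s
dV1 = V1*(sqrt(2*r2/(r1+r2)) - 1) = 1909.4 m/s
V2 = sqrt(mu/r2) = 4008.9 m/s
dV2 = V2*(1 - sqrt(2*r1/(r1+r2))) = 1365.28 m/s
Total dV = 3275 m/s

3275 m/s


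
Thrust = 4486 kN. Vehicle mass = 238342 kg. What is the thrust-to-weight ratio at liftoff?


TWR = 4486000 / (238342 * 9.81) = 1.92

1.92


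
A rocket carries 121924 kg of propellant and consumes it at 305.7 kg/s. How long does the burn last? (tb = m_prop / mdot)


tb = 121924 / 305.7 = 398.8 s

398.8 s


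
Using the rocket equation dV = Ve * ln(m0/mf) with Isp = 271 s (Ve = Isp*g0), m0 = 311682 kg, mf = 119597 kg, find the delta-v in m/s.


Ve = 271 * 9.81 = 2658.51 m/s
dV = 2658.51 * ln(311682/119597) = 2546 m/s

2546 m/s


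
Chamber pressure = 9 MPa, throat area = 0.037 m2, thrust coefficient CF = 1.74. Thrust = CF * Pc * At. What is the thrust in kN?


F = 1.74 * 9e6 * 0.037 = 579420.0 N = 579.4 kN

579.4 kN


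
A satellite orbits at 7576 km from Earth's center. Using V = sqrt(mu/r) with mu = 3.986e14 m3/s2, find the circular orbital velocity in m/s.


V = sqrt(3.986e14 / 7576000) = 7254 m/s

7254 m/s


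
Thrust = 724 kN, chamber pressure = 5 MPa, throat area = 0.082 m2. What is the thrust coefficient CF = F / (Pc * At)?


CF = 724000 / (5e6 * 0.082) = 1.77

1.77


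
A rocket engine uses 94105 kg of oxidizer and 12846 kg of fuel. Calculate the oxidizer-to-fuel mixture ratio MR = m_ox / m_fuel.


MR = 94105 / 12846 = 7.33

7.33


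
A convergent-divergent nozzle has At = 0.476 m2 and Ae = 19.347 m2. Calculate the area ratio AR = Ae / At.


AR = 19.347 / 0.476 = 40.6

40.6


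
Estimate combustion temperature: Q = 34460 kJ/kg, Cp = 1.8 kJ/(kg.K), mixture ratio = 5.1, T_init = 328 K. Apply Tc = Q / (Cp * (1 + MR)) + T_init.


Tc = 34460 / (1.8 * (1 + 5.1)) + 328 = 3466 K

3466 K


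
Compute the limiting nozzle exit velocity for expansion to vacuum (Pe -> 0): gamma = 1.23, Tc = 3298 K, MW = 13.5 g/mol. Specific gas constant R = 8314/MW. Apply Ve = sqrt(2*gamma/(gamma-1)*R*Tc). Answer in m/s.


R = 8314 / 13.5 = 615.85 J/(kg.K)
Ve = sqrt(2 * 1.23 / (1.23 - 1) * 615.85 * 3298) = 4661 m/s

4661 m/s


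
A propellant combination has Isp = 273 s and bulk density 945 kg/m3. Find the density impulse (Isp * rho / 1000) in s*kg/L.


rho*Isp = 273 * 945 / 1000 = 258 s*kg/L

258 s*kg/L


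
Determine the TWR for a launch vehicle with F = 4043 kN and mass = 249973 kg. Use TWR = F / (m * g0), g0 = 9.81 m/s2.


TWR = 4043000 / (249973 * 9.81) = 1.65

1.65


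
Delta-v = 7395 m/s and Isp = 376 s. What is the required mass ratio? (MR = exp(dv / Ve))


Ve = 376 * 9.81 = 3688.56 m/s
MR = exp(7395 / 3688.56) = 7.425

7.425


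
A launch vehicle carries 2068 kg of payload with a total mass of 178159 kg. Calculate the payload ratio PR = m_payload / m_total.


PR = 2068 / 178159 = 0.0116

0.0116


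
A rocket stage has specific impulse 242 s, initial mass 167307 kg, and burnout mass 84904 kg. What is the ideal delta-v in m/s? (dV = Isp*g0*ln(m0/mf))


Ve = 242 * 9.81 = 2374.02 m/s
dV = 2374.02 * ln(167307/84904) = 1610 m/s

1610 m/s


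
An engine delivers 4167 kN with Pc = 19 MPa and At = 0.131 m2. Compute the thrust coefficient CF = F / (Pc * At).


CF = 4167000 / (19e6 * 0.131) = 1.67

1.67


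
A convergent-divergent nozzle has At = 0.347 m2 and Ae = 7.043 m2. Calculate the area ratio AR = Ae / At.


AR = 7.043 / 0.347 = 20.3

20.3


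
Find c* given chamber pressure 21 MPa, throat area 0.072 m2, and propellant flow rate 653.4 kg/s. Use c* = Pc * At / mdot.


c* = 21e6 * 0.072 / 653.4 = 2314 m/s

2314 m/s


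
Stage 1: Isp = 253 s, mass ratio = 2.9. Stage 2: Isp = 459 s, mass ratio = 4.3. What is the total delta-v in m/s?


dV1 = 253 * 9.81 * ln(2.9) = 2642.5 m/s
dV2 = 459 * 9.81 * ln(4.3) = 6567.8 m/s
Total dV = 2642.5 + 6567.8 = 9210.3 m/s ~ 9210 m/s

9210 m/s


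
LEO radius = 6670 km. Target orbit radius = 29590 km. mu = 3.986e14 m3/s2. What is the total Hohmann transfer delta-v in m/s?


V1 = sqrt(mu/r1) = 7730.47 m/s
dV1 = V1*(sqrt(2*r2/(r1+r2)) - 1) = 2145.49 m/s
V2 = sqrt(mu/r2) = 3670.25 m/s
dV2 = V2*(1 - sqrt(2*r1/(r1+r2))) = 1444.07 m/s
Total dV = 3590 m/s

3590 m/s


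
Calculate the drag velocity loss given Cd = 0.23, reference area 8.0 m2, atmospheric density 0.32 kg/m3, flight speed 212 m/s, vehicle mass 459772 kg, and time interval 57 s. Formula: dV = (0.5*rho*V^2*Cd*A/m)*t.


D = 0.5 * 0.32 * 212^2 * 0.23 * 8.0 = 13231.51 N
a = 13231.51 / 459772 = 0.0288 m/s2
dV = 0.0288 * 57 = 1.6 m/s

1.6 m/s


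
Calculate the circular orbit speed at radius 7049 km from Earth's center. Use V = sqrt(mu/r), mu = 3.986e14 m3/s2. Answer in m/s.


V = sqrt(3.986e14 / 7049000) = 7520 m/s

7520 m/s


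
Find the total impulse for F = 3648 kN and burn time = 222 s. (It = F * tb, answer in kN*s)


It = 3648 * 222 = 809856 kN*s

809856 kN*s


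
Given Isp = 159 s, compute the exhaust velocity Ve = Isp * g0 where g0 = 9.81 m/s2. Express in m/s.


Ve = Isp * g0 = 159 * 9.81 = 1559.8 m/s

1559.8 m/s


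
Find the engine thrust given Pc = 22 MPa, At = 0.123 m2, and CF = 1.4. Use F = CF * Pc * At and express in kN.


F = 1.4 * 22e6 * 0.123 = 3.7884e+06 N = 3788.4 kN

3788.4 kN


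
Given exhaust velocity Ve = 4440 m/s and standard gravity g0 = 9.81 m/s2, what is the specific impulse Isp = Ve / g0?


Isp = Ve / g0 = 4440 / 9.81 = 452.6 s

452.6 s


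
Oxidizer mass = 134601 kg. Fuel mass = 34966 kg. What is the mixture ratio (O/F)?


MR = 134601 / 34966 = 3.85

3.85


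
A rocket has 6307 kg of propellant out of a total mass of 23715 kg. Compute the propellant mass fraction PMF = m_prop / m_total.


PMF = 6307 / 23715 = 0.266

0.266


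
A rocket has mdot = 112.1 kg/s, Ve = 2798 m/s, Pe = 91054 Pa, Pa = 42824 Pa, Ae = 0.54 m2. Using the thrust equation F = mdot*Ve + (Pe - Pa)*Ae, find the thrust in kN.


F = 112.1 * 2798 + (91054 - 42824) * 0.54 = 339700.0 N = 339.7 kN

339.7 kN


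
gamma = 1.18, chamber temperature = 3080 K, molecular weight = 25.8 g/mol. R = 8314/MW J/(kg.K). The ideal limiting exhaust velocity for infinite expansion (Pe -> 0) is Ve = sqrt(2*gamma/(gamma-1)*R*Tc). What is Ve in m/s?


R = 8314 / 25.8 = 322.25 J/(kg.K)
Ve = sqrt(2 * 1.18 / (1.18 - 1) * 322.25 * 3080) = 3607 m/s

3607 m/s


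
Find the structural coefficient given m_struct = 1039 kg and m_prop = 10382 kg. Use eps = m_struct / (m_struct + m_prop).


eps = 1039 / (1039 + 10382) = 0.091

0.091


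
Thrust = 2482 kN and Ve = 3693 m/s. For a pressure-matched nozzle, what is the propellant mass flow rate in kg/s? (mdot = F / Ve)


mdot = F / Ve = 2482000 / 3693 = 672.1 kg/s

672.1 kg/s


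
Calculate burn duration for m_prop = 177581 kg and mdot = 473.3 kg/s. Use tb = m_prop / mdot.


tb = 177581 / 473.3 = 375.2 s

375.2 s


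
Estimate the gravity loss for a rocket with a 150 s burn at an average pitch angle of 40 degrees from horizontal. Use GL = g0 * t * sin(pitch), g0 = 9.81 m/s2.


GL = 9.81 * 150 * sin(40 deg) = 946 m/s

946 m/s


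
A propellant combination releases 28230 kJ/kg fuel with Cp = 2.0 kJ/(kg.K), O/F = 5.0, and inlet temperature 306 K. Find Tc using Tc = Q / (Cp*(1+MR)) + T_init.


Tc = 28230 / (2.0 * (1 + 5.0)) + 306 = 2658 K

2658 K


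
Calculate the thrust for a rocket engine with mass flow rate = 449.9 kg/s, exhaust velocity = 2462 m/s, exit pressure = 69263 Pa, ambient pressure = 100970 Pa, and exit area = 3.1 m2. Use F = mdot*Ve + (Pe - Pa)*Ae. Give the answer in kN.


F = 449.9 * 2462 + (69263 - 100970) * 3.1 = 1.0094e+06 N = 1009.4 kN

1009.4 kN


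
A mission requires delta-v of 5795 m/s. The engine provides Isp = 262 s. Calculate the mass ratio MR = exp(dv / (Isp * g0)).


Ve = 262 * 9.81 = 2570.22 m/s
MR = exp(5795 / 2570.22) = 9.532

9.532


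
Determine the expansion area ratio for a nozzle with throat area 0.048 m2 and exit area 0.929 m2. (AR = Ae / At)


AR = 0.929 / 0.048 = 19.4

19.4


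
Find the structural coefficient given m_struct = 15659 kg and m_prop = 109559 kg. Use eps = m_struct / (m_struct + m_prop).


eps = 15659 / (15659 + 109559) = 0.1251

0.1251


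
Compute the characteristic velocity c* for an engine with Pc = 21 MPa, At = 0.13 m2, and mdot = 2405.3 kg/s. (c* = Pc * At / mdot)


c* = 21e6 * 0.13 / 2405.3 = 1135 m/s

1135 m/s


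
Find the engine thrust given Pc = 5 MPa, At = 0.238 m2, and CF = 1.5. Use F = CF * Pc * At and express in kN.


F = 1.5 * 5e6 * 0.238 = 1.7850e+06 N = 1785.0 kN

1785.0 kN


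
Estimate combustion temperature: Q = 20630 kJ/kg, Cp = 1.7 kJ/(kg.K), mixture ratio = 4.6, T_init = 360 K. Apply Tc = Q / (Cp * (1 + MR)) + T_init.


Tc = 20630 / (1.7 * (1 + 4.6)) + 360 = 2527 K

2527 K


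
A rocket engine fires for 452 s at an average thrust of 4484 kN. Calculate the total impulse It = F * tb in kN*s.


It = 4484 * 452 = 2026768 kN*s

2026768 kN*s


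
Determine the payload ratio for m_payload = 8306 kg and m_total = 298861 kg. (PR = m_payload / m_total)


PR = 8306 / 298861 = 0.0278

0.0278


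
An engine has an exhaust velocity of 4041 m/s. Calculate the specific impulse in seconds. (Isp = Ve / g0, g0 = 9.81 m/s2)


Isp = Ve / g0 = 4041 / 9.81 = 411.9 s

411.9 s


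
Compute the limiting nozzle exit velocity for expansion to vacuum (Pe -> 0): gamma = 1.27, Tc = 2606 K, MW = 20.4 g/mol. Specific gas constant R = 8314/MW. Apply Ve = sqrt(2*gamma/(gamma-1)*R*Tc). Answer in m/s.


R = 8314 / 20.4 = 407.55 J/(kg.K)
Ve = sqrt(2 * 1.27 / (1.27 - 1) * 407.55 * 2606) = 3161 m/s

3161 m/s


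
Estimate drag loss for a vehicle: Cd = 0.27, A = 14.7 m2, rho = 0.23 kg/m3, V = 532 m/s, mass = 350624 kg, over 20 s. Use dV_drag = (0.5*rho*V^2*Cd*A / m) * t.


D = 0.5 * 0.23 * 532^2 * 0.27 * 14.7 = 129182.06 N
a = 129182.06 / 350624 = 0.3684 m/s2
dV = 0.3684 * 20 = 7.4 m/s

7.4 m/s


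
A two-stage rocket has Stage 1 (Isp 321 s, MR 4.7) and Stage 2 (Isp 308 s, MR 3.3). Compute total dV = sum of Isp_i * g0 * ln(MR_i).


dV1 = 321 * 9.81 * ln(4.7) = 4873.3 m/s
dV2 = 308 * 9.81 * ln(3.3) = 3607.4 m/s
Total dV = 4873.3 + 3607.4 = 8480.7 m/s ~ 8481 m/s

8481 m/s


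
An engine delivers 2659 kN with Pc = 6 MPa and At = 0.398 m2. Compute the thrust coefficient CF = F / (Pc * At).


CF = 2659000 / (6e6 * 0.398) = 1.11

1.11


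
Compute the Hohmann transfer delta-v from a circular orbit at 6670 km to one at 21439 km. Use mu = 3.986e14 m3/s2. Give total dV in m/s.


V1 = sqrt(mu/r1) = 7730.47 m/s
dV1 = V1*(sqrt(2*r2/(r1+r2)) - 1) = 1817.27 m/s
V2 = sqrt(mu/r2) = 4311.88 m/s
dV2 = V2*(1 - sqrt(2*r1/(r1+r2))) = 1341.43 m/s
Total dV = 3159 m/s

3159 m/s


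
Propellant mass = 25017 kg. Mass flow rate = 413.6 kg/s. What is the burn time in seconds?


tb = 25017 / 413.6 = 60.5 s

60.5 s


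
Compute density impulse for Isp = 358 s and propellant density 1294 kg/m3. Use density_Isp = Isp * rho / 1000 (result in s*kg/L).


rho*Isp = 358 * 1294 / 1000 = 463 s*kg/L

463 s*kg/L


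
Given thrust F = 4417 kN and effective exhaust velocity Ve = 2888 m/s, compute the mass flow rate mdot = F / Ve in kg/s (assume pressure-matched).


mdot = F / Ve = 4417000 / 2888 = 1529.4 kg/s

1529.4 kg/s


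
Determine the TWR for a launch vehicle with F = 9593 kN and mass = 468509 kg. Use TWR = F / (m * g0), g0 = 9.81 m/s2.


TWR = 9593000 / (468509 * 9.81) = 2.09

2.09


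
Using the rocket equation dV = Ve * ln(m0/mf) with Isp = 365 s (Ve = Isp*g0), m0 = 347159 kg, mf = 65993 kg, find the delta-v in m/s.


Ve = 365 * 9.81 = 3580.65 m/s
dV = 3580.65 * ln(347159/65993) = 5945 m/s

5945 m/s


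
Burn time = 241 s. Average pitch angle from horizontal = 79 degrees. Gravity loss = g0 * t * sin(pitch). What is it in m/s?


GL = 9.81 * 241 * sin(79 deg) = 2321 m/s

2321 m/s


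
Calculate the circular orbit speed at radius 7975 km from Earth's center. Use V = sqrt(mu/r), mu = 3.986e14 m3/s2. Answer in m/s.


V = sqrt(3.986e14 / 7975000) = 7070 m/s

7070 m/s


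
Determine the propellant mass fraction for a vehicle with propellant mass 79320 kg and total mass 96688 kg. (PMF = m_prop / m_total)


PMF = 79320 / 96688 = 0.82

0.82


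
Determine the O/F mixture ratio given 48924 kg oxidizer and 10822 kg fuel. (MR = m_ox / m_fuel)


MR = 48924 / 10822 = 4.52

4.52


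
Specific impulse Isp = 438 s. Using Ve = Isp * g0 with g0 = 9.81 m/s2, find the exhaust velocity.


Ve = Isp * g0 = 438 * 9.81 = 4296.8 m/s

4296.8 m/s


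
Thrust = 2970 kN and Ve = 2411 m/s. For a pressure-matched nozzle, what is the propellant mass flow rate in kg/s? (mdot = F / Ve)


mdot = F / Ve = 2970000 / 2411 = 1231.9 kg/s

1231.9 kg/s


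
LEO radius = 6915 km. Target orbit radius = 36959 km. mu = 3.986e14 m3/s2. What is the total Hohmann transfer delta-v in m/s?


V1 = sqrt(mu/r1) = 7592.29 m/s
dV1 = V1*(sqrt(2*r2/(r1+r2)) - 1) = 2262.43 m/s
V2 = sqrt(mu/r2) = 3284.04 m/s
dV2 = V2*(1 - sqrt(2*r1/(r1+r2))) = 1440.23 m/s
Total dV = 3703 m/s

3703 m/s


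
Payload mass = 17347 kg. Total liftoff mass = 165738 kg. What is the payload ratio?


PR = 17347 / 165738 = 0.1047

0.1047


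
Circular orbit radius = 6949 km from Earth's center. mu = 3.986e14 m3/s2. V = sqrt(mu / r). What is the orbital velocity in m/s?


V = sqrt(3.986e14 / 6949000) = 7574 m/s

7574 m/s


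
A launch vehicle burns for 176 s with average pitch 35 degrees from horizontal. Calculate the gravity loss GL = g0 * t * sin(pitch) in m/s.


GL = 9.81 * 176 * sin(35 deg) = 990 m/s

990 m/s


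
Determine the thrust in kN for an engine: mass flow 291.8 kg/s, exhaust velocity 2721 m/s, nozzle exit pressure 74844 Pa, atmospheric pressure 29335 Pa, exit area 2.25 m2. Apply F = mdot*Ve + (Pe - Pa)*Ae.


F = 291.8 * 2721 + (74844 - 29335) * 2.25 = 896383.0 N = 896.4 kN

896.4 kN


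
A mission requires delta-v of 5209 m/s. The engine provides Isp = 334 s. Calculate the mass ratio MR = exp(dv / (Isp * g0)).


Ve = 334 * 9.81 = 3276.54 m/s
MR = exp(5209 / 3276.54) = 4.903

4.903


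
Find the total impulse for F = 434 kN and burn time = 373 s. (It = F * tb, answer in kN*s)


It = 434 * 373 = 161882 kN*s

161882 kN*s


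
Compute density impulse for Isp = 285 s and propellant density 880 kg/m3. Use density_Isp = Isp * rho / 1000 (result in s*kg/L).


rho*Isp = 285 * 880 / 1000 = 251 s*kg/L

251 s*kg/L


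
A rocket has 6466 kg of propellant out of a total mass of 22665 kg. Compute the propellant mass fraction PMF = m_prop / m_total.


PMF = 6466 / 22665 = 0.285

0.285


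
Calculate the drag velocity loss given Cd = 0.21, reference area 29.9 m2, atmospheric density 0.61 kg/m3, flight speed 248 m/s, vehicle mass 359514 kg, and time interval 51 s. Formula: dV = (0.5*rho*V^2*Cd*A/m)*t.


D = 0.5 * 0.61 * 248^2 * 0.21 * 29.9 = 117786.0 N
a = 117786.0 / 359514 = 0.3276 m/s2
dV = 0.3276 * 51 = 16.7 m/s

16.7 m/s


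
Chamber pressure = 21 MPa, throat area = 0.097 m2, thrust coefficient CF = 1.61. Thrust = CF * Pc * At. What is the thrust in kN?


F = 1.61 * 21e6 * 0.097 = 3.2796e+06 N = 3279.6 kN

3279.6 kN


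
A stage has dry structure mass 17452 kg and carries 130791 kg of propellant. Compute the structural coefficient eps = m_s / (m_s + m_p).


eps = 17452 / (17452 + 130791) = 0.1177

0.1177


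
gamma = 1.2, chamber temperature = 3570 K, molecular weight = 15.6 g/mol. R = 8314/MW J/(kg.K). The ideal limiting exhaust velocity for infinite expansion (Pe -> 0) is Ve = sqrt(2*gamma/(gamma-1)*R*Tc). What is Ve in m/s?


R = 8314 / 15.6 = 532.95 J/(kg.K)
Ve = sqrt(2 * 1.2 / (1.2 - 1) * 532.95 * 3570) = 4778 m/s

4778 m/s


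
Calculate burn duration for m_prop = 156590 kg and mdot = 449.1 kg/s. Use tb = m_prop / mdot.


tb = 156590 / 449.1 = 348.7 s

348.7 s


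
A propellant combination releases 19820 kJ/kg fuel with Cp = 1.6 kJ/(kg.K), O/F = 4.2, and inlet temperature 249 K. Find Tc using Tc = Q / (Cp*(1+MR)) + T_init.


Tc = 19820 / (1.6 * (1 + 4.2)) + 249 = 2631 K

2631 K


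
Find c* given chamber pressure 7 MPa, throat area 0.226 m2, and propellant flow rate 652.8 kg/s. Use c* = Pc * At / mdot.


c* = 7e6 * 0.226 / 652.8 = 2423 m/s

2423 m/s


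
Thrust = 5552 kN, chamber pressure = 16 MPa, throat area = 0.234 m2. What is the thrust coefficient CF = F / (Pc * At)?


CF = 5552000 / (16e6 * 0.234) = 1.48

1.48


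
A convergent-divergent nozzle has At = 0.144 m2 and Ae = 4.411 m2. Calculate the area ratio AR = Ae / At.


AR = 4.411 / 0.144 = 30.6

30.6


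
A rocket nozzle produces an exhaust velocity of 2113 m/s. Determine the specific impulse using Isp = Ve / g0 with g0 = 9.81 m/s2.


Isp = Ve / g0 = 2113 / 9.81 = 215.4 s

215.4 s


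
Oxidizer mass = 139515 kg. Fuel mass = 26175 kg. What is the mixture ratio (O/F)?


MR = 139515 / 26175 = 5.33

5.33


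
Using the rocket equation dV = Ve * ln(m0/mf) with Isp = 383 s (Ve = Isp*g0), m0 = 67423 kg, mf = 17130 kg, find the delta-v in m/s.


Ve = 383 * 9.81 = 3757.23 m/s
dV = 3757.23 * ln(67423/17130) = 5148 m/s

5148 m/s


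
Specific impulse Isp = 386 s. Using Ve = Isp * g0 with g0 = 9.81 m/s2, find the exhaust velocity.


Ve = Isp * g0 = 386 * 9.81 = 3786.7 m/s

3786.7 m/s


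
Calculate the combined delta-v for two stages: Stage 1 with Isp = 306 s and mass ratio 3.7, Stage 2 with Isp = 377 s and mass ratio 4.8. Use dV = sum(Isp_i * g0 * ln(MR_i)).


dV1 = 306 * 9.81 * ln(3.7) = 3927.4 m/s
dV2 = 377 * 9.81 * ln(4.8) = 5801.3 m/s
Total dV = 3927.4 + 5801.3 = 9728.7 m/s ~ 9729 m/s

9729 m/s


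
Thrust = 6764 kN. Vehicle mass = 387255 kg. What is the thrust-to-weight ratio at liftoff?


TWR = 6764000 / (387255 * 9.81) = 1.78

1.78


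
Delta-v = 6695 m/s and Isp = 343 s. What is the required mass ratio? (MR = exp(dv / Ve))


Ve = 343 * 9.81 = 3364.83 m/s
MR = exp(6695 / 3364.83) = 7.313

7.313


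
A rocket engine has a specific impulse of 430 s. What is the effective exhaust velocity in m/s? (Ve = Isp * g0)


Ve = Isp * g0 = 430 * 9.81 = 4218.3 m/s

4218.3 m/s


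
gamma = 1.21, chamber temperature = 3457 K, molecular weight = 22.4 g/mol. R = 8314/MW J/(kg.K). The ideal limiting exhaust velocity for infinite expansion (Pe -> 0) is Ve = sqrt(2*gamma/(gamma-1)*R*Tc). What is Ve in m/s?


R = 8314 / 22.4 = 371.16 J/(kg.K)
Ve = sqrt(2 * 1.21 / (1.21 - 1) * 371.16 * 3457) = 3845 m/s

3845 m/s


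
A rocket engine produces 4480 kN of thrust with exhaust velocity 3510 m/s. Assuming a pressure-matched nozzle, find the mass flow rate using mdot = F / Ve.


mdot = F / Ve = 4480000 / 3510 = 1276.4 kg/s

1276.4 kg/s


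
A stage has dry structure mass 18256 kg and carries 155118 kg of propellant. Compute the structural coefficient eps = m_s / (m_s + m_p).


eps = 18256 / (18256 + 155118) = 0.1053

0.1053


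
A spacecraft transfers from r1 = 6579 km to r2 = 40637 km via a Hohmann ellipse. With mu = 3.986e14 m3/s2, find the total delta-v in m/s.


V1 = sqrt(mu/r1) = 7783.75 m/s
dV1 = V1*(sqrt(2*r2/(r1+r2)) - 1) = 2428.47 m/s
V2 = sqrt(mu/r2) = 3131.9 m/s
dV2 = V2*(1 - sqrt(2*r1/(r1+r2))) = 1478.57 m/s
Total dV = 3907 m/s

3907 m/s


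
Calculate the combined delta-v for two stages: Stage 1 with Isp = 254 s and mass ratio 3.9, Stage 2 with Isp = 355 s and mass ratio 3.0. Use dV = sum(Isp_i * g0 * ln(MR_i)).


dV1 = 254 * 9.81 * ln(3.9) = 3391.2 m/s
dV2 = 355 * 9.81 * ln(3.0) = 3826.0 m/s
Total dV = 3391.2 + 3826.0 = 7217.2 m/s ~ 7217 m/s

7217 m/s


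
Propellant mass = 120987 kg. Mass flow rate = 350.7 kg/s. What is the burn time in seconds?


tb = 120987 / 350.7 = 345.0 s

345.0 s


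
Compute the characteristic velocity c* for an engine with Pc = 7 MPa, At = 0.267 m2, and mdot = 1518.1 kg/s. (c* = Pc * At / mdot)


c* = 7e6 * 0.267 / 1518.1 = 1231 m/s

1231 m/s


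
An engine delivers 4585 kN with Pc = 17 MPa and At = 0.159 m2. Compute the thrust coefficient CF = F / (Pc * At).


CF = 4585000 / (17e6 * 0.159) = 1.7

1.7


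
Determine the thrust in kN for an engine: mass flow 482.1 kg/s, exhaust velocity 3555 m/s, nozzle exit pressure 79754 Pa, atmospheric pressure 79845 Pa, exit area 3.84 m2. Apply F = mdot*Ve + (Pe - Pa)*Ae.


F = 482.1 * 3555 + (79754 - 79845) * 3.84 = 1.7135e+06 N = 1713.5 kN

1713.5 kN


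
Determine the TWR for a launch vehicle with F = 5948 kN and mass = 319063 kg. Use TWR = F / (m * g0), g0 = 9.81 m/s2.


TWR = 5948000 / (319063 * 9.81) = 1.9

1.9


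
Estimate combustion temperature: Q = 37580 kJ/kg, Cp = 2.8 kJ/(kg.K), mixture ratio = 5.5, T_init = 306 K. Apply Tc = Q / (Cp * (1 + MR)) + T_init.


Tc = 37580 / (2.8 * (1 + 5.5)) + 306 = 2371 K

2371 K
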